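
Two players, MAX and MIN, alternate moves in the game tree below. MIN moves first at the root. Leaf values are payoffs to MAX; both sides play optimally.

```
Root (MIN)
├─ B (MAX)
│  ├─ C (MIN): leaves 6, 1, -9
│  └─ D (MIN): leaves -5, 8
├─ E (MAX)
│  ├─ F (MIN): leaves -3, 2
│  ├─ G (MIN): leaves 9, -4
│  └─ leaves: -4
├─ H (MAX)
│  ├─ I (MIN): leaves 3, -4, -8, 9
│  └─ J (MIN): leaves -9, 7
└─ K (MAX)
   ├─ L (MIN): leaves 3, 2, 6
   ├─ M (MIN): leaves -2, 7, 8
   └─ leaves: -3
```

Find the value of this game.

C (MIN): min(6, 1, -9) = -9
D (MIN): min(-5, 8) = -5
B (MAX): max(-9, -5) = -5
F (MIN): min(-3, 2) = -3
G (MIN): min(9, -4) = -4
E (MAX): max(-3, -4, -4) = -3
I (MIN): min(3, -4, -8, 9) = -8
J (MIN): min(-9, 7) = -9
H (MAX): max(-8, -9) = -8
L (MIN): min(3, 2, 6) = 2
M (MIN): min(-2, 7, 8) = -2
K (MAX): max(2, -2, -3) = 2
Root (MIN): min(-5, -3, -8, 2) = -8

-8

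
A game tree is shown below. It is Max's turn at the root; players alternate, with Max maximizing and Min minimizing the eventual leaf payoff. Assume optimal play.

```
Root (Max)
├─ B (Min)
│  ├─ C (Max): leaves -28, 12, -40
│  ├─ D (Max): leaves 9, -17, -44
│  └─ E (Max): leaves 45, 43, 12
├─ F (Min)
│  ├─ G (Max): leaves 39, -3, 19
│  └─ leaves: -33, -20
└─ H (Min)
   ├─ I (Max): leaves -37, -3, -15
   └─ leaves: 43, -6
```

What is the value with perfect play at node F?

-33

G: max(39, -3, 19) = 39
F: min(39, -33, -20) = -33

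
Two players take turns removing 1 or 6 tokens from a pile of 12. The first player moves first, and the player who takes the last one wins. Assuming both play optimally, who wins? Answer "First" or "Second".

First

Positions where the player to move wins (W) vs loses (L):
i:   0  1  2  3  4  5  6  7  8  9 10 11 12
     L  W  L  W  L  W  W  L  W  L  W  L  W
Position 12 is W, so the first player wins.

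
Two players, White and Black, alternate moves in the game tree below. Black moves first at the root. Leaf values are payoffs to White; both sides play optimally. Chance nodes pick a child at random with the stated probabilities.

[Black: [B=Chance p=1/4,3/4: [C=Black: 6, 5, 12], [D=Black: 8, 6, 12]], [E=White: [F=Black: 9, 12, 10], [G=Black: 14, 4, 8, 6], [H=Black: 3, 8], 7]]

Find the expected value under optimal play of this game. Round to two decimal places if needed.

5.75

C (Black): min(6, 5, 12) = 5
D (Black): min(8, 6, 12) = 6
B (Chance): 1/4·5 + 3/4·6 = 5.75
F (Black): min(9, 12, 10) = 9
G (Black): min(14, 4, 8, 6) = 4
H (Black): min(3, 8) = 3
E (White): max(9, 4, 3, 7) = 9
Root (Black): min(5.75, 9) = 5.75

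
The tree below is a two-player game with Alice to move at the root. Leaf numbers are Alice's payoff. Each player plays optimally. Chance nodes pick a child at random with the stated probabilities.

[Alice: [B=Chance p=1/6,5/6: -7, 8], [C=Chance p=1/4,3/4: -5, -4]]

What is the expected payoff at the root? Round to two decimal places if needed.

5.5

B (Chance): 1/6·-7 + 5/6·8 = 5.5
C (Chance): 1/4·-5 + 3/4·-4 = -4.25
Root (Alice): max(5.5, -4.25) = 5.5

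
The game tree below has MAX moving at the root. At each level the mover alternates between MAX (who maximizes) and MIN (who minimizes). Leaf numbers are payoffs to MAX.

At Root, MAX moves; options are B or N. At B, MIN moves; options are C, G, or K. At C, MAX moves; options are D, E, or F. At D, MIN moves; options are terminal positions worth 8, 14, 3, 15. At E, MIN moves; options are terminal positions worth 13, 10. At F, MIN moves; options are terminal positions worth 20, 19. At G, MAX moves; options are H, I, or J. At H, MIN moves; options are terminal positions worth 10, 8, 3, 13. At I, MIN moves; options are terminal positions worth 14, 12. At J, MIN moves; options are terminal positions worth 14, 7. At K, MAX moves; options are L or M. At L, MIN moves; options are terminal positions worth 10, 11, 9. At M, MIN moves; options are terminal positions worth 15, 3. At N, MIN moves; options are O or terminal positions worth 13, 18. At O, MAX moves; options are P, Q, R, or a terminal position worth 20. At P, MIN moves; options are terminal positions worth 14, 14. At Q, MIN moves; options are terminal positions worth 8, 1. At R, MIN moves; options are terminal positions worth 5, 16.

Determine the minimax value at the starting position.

D (MIN): min(8, 14, 3, 15) = 3
E (MIN): min(13, 10) = 10
F (MIN): min(20, 19) = 19
C (MAX): max(3, 10, 19) = 19
H (MIN): min(10, 8, 3, 13) = 3
I (MIN): min(14, 12) = 12
J (MIN): min(14, 7) = 7
G (MAX): max(3, 12, 7) = 12
L (MIN): min(10, 11, 9) = 9
M (MIN): min(15, 3) = 3
K (MAX): max(9, 3) = 9
B (MIN): min(19, 12, 9) = 9
P (MIN): min(14, 14) = 14
Q (MIN): min(8, 1) = 1
R (MIN): min(5, 16) = 5
O (MAX): max(14, 1, 5, 20) = 20
N (MIN): min(20, 13, 18) = 13
Root (MAX): max(9, 13) = 13

13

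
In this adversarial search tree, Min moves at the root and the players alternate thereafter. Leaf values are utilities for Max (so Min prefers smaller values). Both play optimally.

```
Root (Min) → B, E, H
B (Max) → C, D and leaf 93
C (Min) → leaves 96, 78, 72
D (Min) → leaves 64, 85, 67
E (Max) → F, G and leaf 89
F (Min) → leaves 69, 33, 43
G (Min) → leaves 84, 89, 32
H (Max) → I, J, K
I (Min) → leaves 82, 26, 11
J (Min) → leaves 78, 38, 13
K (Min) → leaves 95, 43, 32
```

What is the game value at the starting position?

32

C (Min): min(96, 78, 72) = 72
D (Min): min(64, 85, 67) = 64
B (Max): max(72, 64, 93) = 93
F (Min): min(69, 33, 43) = 33
G (Min): min(84, 89, 32) = 32
E (Max): max(33, 32, 89) = 89
I (Min): min(82, 26, 11) = 11
J (Min): min(78, 38, 13) = 13
K (Min): min(95, 43, 32) = 32
H (Max): max(11, 13, 32) = 32
Root (Min): min(93, 89, 32) = 32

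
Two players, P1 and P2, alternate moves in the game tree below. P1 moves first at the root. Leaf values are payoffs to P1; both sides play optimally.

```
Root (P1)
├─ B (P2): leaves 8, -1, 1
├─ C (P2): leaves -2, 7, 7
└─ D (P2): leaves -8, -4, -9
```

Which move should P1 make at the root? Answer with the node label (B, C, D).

B (P2): min(8, -1, 1) = -1
C (P2): min(-2, 7, 7) = -2
D (P2): min(-8, -4, -9) = -9
Root (P1): max(-1, -2, -9) = -1
P1 picks the child with the highest value: B (value -1).

B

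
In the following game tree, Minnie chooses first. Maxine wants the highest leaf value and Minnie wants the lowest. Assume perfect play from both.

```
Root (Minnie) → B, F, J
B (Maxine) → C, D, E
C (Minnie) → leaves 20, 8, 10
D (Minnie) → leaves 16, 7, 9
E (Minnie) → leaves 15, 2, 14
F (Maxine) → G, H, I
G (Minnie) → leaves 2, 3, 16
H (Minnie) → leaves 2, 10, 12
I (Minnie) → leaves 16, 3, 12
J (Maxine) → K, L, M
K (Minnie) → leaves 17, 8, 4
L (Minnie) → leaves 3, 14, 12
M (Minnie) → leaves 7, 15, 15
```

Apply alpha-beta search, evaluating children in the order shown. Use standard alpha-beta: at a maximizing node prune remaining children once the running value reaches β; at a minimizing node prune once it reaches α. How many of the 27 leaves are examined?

17

C [α=-∞,β=+∞]: v=8
D [α=8,β=+∞]: v=7 after child 2 ≤ α → α-cutoff, skip 1
E [α=8,β=+∞]: v=2 after child 2 ≤ α → α-cutoff, skip 1
B [α=-∞,β=+∞]: v=8
G [α=-∞,β=8]: v=2
H [α=2,β=8]: v=2 after child 1 ≤ α → α-cutoff, skip 2
I [α=2,β=8]: v=3
F [α=-∞,β=8]: v=3
K [α=-∞,β=3]: v=4
J [α=-∞,β=3]: v=4 after child 1 ≥ β → β-cutoff, skip 2
Root [α=-∞,β=+∞]: v=3
Leaves evaluated: 17 of 27.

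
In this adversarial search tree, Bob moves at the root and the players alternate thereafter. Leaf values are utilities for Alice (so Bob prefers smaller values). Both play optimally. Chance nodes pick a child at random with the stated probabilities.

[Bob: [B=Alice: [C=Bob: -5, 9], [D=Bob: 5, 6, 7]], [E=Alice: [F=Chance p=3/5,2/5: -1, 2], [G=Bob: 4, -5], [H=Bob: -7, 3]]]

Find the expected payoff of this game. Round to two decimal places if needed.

0.2

C (Bob): min(-5, 9) = -5
D (Bob): min(5, 6, 7) = 5
B (Alice): max(-5, 5) = 5
F (Chance): 3/5·-1 + 2/5·2 = 0.2
G (Bob): min(4, -5) = -5
H (Bob): min(-7, 3) = -7
E (Alice): max(0.2, -5, -7) = 0.2
Root (Bob): min(5, 0.2) = 0.2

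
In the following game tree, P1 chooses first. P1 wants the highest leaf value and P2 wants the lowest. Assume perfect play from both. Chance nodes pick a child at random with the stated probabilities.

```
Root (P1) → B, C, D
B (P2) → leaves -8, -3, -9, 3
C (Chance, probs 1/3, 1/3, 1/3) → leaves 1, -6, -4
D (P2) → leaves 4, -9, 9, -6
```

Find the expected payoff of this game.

-3

B (P2): min(-8, -3, -9, 3) = -9
C (Chance): 1/3·1 + 1/3·-6 + 1/3·-4 = -3
D (P2): min(4, -9, 9, -6) = -9
Root (P1): max(-9, -3, -9) = -3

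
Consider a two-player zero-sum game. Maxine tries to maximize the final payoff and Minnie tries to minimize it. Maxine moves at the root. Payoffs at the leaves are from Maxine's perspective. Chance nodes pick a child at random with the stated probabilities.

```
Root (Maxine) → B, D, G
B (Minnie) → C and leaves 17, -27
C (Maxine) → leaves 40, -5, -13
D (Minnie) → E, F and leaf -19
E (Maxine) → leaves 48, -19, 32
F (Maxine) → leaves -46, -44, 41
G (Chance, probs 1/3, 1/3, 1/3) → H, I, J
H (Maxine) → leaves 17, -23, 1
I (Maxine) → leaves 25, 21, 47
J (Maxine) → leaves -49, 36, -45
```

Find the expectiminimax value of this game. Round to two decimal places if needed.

33.33

C (Maxine): max(40, -5, -13) = 40
B (Minnie): min(40, 17, -27) = -27
E (Maxine): max(48, -19, 32) = 48
F (Maxine): max(-46, -44, 41) = 41
D (Minnie): min(48, 41, -19) = -19
H (Maxine): max(17, -23, 1) = 17
I (Maxine): max(25, 21, 47) = 47
J (Maxine): max(-49, 36, -45) = 36
G (Chance): 1/3·17 + 1/3·47 + 1/3·36 = 33.33
Root (Maxine): max(-27, -19, 33.33) = 33.33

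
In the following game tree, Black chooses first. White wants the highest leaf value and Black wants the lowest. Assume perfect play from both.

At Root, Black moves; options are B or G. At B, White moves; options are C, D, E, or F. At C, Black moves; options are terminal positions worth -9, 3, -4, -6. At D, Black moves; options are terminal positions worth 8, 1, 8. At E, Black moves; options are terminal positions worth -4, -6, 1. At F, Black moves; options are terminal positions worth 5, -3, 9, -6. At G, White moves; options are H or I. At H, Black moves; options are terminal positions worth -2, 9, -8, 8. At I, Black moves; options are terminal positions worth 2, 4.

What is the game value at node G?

2

H: min(-2, 9, -8, 8) = -8
I: min(2, 4) = 2
G: max(-8, 2) = 2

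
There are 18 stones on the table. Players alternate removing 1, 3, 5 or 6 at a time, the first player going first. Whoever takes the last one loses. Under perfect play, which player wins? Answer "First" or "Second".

Positions where the player to move wins (W) vs loses (L):
i:   0  1  2  3  4  5  6  7  8  9 10 11 12 13 14 15 16 17 18
     W  L  W  L  W  L  W  W  W  W  W  W  L  W  L  W  L  W  W
Position 18 is W, so the first player wins.

First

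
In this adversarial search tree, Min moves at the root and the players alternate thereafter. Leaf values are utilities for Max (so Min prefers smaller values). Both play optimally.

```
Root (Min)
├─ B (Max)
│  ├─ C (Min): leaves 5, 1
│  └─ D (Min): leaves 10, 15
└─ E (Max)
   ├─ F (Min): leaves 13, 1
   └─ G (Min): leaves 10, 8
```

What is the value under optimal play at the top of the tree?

8

C (Min): min(5, 1) = 1
D (Min): min(10, 15) = 10
B (Max): max(1, 10) = 10
F (Min): min(13, 1) = 1
G (Min): min(10, 8) = 8
E (Max): max(1, 8) = 8
Root (Min): min(10, 8) = 8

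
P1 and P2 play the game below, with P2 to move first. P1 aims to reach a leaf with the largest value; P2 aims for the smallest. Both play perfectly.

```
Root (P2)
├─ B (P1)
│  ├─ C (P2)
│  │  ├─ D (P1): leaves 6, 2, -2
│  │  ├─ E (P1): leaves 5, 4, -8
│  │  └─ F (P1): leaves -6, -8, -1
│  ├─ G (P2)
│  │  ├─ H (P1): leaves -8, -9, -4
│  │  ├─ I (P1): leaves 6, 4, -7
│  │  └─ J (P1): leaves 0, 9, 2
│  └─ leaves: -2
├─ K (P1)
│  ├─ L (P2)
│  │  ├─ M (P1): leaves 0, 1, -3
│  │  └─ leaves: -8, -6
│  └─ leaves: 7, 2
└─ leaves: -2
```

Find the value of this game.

D (P1): max(6, 2, -2) = 6
E (P1): max(5, 4, -8) = 5
F (P1): max(-6, -8, -1) = -1
C (P2): min(6, 5, -1) = -1
H (P1): max(-8, -9, -4) = -4
I (P1): max(6, 4, -7) = 6
J (P1): max(0, 9, 2) = 9
G (P2): min(-4, 6, 9) = -4
B (P1): max(-1, -4, -2) = -1
M (P1): max(0, 1, -3) = 1
L (P2): min(1, -8, -6) = -8
K (P1): max(-8, 7, 2) = 7
Root (P2): min(-1, 7, -2) = -2

-2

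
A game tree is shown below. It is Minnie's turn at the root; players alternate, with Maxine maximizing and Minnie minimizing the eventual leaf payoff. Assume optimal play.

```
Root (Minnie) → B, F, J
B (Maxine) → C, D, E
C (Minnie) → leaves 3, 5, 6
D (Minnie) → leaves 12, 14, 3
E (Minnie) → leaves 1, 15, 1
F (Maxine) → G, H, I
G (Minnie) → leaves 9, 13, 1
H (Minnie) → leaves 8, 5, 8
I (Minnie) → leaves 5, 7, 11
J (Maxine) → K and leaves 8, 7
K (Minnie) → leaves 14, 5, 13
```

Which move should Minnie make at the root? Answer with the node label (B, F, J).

C (Minnie): min(3, 5, 6) = 3
D (Minnie): min(12, 14, 3) = 3
E (Minnie): min(1, 15, 1) = 1
B (Maxine): max(3, 3, 1) = 3
G (Minnie): min(9, 13, 1) = 1
H (Minnie): min(8, 5, 8) = 5
I (Minnie): min(5, 7, 11) = 5
F (Maxine): max(1, 5, 5) = 5
K (Minnie): min(14, 5, 13) = 5
J (Maxine): max(5, 8, 7) = 8
Root (Minnie): min(3, 5, 8) = 3
Minnie picks the child with the lowest value: B (value 3).

B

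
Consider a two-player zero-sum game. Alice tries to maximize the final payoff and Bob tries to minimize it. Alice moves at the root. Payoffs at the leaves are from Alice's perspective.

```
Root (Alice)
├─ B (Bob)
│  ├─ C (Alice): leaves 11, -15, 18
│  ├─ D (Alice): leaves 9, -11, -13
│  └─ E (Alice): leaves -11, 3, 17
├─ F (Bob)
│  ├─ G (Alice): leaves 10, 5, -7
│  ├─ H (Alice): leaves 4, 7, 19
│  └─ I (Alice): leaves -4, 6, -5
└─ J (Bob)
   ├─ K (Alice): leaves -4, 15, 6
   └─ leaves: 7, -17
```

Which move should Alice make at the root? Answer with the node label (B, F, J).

B

C (Alice): max(11, -15, 18) = 18
D (Alice): max(9, -11, -13) = 9
E (Alice): max(-11, 3, 17) = 17
B (Bob): min(18, 9, 17) = 9
G (Alice): max(10, 5, -7) = 10
H (Alice): max(4, 7, 19) = 19
I (Alice): max(-4, 6, -5) = 6
F (Bob): min(10, 19, 6) = 6
K (Alice): max(-4, 15, 6) = 15
J (Bob): min(15, 7, -17) = -17
Root (Alice): max(9, 6, -17) = 9
Alice picks the child with the highest value: B (value 9).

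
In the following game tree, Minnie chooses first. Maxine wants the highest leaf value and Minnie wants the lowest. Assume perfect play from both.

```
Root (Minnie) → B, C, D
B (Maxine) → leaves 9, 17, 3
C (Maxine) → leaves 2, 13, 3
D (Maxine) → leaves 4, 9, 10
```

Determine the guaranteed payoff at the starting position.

B (Maxine): max(9, 17, 3) = 17
C (Maxine): max(2, 13, 3) = 13
D (Maxine): max(4, 9, 10) = 10
Root (Minnie): min(17, 13, 10) = 10

10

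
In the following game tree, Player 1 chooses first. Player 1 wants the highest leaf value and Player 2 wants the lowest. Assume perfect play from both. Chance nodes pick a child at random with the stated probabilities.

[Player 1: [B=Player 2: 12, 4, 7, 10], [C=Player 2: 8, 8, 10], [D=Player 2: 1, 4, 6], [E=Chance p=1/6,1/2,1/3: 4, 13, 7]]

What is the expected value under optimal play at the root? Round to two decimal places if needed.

B (Player 2): min(12, 4, 7, 10) = 4
C (Player 2): min(8, 8, 10) = 8
D (Player 2): min(1, 4, 6) = 1
E (Chance): 1/6·4 + 1/2·13 + 1/3·7 = 9.5
Root (Player 1): max(4, 8, 1, 9.5) = 9.5

9.5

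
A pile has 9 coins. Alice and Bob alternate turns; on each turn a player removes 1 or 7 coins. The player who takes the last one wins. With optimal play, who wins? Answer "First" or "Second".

Mark each pile size as W (mover wins) or L (mover loses):
i:   0  1  2  3  4  5  6  7  8  9
     L  W  L  W  L  W  L  W  L  W
Position 9 is W, so the first player wins.

First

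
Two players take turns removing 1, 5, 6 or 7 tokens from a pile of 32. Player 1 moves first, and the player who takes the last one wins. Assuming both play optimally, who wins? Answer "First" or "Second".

First

Mark each pile size as W (mover wins) or L (mover loses):
i:   0  1  2  3  4  5  6  7  8  9 10 11 12 13 14 15 16 17 18 19 20 21 22 23 24 25 26 27 28 29 30 31 32
     L  W  L  W  L  W  W  W  W  W  W  W  L  W  L  W  L  W  W  W  W  W  W  W  L  W  L  W  L  W  W  W  W
Position 32 is W, so the first player wins.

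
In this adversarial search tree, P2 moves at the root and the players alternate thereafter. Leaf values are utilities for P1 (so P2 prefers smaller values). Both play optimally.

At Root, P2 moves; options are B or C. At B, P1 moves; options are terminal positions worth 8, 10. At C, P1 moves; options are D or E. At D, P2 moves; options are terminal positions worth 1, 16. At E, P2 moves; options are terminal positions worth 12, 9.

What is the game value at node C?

9

D: min(1, 16) = 1
E: min(12, 9) = 9
C: max(1, 9) = 9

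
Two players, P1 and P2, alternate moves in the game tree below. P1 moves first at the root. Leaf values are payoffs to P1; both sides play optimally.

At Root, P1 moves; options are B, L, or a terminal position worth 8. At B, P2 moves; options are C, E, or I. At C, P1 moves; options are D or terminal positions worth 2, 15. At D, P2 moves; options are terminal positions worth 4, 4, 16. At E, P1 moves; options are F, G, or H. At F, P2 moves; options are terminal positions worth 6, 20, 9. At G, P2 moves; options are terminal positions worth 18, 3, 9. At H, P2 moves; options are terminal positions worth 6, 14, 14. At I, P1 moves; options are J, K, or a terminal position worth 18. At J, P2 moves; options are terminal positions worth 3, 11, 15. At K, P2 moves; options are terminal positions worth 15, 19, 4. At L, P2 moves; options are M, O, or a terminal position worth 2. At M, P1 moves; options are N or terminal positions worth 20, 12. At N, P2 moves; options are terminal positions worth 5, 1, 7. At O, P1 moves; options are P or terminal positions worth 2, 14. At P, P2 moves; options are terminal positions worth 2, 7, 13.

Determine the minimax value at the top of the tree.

D (P2): min(4, 4, 16) = 4
C (P1): max(4, 2, 15) = 15
F (P2): min(6, 20, 9) = 6
G (P2): min(18, 3, 9) = 3
H (P2): min(6, 14, 14) = 6
E (P1): max(6, 3, 6) = 6
J (P2): min(3, 11, 15) = 3
K (P2): min(15, 19, 4) = 4
I (P1): max(3, 4, 18) = 18
B (P2): min(15, 6, 18) = 6
N (P2): min(5, 1, 7) = 1
M (P1): max(1, 20, 12) = 20
P (P2): min(2, 7, 13) = 2
O (P1): max(2, 2, 14) = 14
L (P2): min(20, 14, 2) = 2
Root (P1): max(6, 2, 8) = 8

8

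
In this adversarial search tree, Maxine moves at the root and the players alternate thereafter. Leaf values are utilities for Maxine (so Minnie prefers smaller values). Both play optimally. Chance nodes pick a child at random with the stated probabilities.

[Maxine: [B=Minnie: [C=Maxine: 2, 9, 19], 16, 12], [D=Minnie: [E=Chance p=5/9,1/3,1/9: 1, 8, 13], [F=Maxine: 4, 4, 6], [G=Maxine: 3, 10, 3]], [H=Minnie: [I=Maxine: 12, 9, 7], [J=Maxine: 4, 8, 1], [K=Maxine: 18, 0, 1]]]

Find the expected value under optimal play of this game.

12

C (Maxine): max(2, 9, 19) = 19
B (Minnie): min(19, 16, 12) = 12
E (Chance): 5/9·1 + 1/3·8 + 1/9·13 = 4.67
F (Maxine): max(4, 4, 6) = 6
G (Maxine): max(3, 10, 3) = 10
D (Minnie): min(4.67, 6, 10) = 4.67
I (Maxine): max(12, 9, 7) = 12
J (Maxine): max(4, 8, 1) = 8
K (Maxine): max(18, 0, 1) = 18
H (Minnie): min(12, 8, 18) = 8
Root (Maxine): max(12, 4.67, 8) = 12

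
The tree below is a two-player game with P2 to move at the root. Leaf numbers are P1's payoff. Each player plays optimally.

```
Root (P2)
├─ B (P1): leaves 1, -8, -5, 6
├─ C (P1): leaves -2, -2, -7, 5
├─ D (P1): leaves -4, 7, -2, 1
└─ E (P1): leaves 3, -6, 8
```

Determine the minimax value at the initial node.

5

B (P1): max(1, -8, -5, 6) = 6
C (P1): max(-2, -2, -7, 5) = 5
D (P1): max(-4, 7, -2, 1) = 7
E (P1): max(3, -6, 8) = 8
Root (P2): min(6, 5, 7, 8) = 5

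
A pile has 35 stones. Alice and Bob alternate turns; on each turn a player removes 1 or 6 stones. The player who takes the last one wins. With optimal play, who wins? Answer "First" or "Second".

W/L table (W = player to move can force a win):
i:   0  1  2  3  4  5  6  7  8  9 10 11 12 13 14 15 16 17 18 19 20 21 22 23 24 25 26 27 28 29 30 31 32 33 34 35
     L  W  L  W  L  W  W  L  W  L  W  L  W  W  L  W  L  W  L  W  W  L  W  L  W  L  W  W  L  W  L  W  L  W  W  L
Position 35 is L, so the second player wins.

Second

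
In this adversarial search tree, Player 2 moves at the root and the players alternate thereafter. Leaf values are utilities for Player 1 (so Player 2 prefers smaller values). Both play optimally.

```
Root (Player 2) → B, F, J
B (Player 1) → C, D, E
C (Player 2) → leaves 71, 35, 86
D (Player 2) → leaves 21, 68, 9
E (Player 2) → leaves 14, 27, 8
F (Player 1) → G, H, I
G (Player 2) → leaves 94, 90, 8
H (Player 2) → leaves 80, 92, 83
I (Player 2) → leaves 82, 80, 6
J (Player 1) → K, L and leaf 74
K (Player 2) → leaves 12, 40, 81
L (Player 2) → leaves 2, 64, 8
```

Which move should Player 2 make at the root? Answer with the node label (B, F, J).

C (Player 2): min(71, 35, 86) = 35
D (Player 2): min(21, 68, 9) = 9
E (Player 2): min(14, 27, 8) = 8
B (Player 1): max(35, 9, 8) = 35
G (Player 2): min(94, 90, 8) = 8
H (Player 2): min(80, 92, 83) = 80
I (Player 2): min(82, 80, 6) = 6
F (Player 1): max(8, 80, 6) = 80
K (Player 2): min(12, 40, 81) = 12
L (Player 2): min(2, 64, 8) = 2
J (Player 1): max(12, 2, 74) = 74
Root (Player 2): min(35, 80, 74) = 35
Player 2 picks the child with the lowest value: B (value 35).

B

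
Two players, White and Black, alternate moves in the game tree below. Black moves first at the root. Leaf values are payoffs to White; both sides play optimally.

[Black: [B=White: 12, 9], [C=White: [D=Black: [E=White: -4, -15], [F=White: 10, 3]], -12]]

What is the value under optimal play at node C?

E: max(-4, -15) = -4
F: max(10, 3) = 10
D: min(-4, 10) = -4
C: max(-4, -12) = -4

-4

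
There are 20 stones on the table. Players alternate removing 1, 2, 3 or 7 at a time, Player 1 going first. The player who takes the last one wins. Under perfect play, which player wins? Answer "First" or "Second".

Compute winning (W) and losing (L) positions by backward induction:
i:   0  1  2  3  4  5  6  7  8  9 10 11 12 13 14 15 16 17 18 19 20
     L  W  W  W  L  W  W  W  L  W  W  W  L  W  W  W  L  W  W  W  L
Position 20 is L, so the second player wins.

Second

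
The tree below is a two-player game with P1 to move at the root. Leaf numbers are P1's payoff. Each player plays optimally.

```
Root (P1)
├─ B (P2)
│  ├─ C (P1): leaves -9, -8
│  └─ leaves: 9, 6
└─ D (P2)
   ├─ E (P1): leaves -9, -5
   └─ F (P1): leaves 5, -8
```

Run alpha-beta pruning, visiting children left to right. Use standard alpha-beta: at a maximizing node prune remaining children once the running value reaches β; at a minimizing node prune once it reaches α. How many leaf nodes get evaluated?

7

C [α=-∞,β=+∞]: v=-8
B [α=-∞,β=+∞]: v=-8
E [α=-8,β=+∞]: v=-5
F [α=-8,β=-5]: v=5 after child 1 ≥ β → β-cutoff, skip 1
D [α=-8,β=+∞]: v=-5
Root [α=-∞,β=+∞]: v=-5
Leaves evaluated: 7 of 8.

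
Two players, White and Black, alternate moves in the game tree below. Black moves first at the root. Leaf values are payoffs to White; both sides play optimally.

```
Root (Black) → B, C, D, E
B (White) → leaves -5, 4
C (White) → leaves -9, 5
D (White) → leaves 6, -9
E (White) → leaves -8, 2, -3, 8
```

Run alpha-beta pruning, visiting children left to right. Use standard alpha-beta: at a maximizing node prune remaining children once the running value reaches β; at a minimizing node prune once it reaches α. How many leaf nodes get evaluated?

B [α=-∞,β=+∞]: v=4
C [α=-∞,β=4]: v=5
D [α=-∞,β=4]: v=6 after child 1 ≥ β → β-cutoff, skip 1
E [α=-∞,β=4]: v=8
Root [α=-∞,β=+∞]: v=4
Leaves evaluated: 9 of 10.

9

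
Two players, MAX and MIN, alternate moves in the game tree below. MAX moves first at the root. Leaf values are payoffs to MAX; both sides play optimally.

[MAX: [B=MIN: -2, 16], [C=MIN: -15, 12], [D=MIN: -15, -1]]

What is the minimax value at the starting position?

B (MIN): min(-2, 16) = -2
C (MIN): min(-15, 12) = -15
D (MIN): min(-15, -1) = -15
Root (MAX): max(-2, -15, -15) = -2

-2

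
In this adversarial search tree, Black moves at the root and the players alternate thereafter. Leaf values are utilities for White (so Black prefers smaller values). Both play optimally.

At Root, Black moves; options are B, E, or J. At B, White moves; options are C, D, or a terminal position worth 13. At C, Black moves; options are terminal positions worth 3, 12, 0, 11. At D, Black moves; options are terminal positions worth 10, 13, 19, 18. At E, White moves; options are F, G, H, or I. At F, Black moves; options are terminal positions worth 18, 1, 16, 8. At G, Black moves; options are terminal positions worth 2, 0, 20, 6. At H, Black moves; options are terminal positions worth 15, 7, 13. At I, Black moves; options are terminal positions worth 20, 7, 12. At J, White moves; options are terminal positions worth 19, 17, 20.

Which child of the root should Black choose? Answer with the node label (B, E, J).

C (Black): min(3, 12, 0, 11) = 0
D (Black): min(10, 13, 19, 18) = 10
B (White): max(0, 10, 13) = 13
F (Black): min(18, 1, 16, 8) = 1
G (Black): min(2, 0, 20, 6) = 0
H (Black): min(15, 7, 13) = 7
I (Black): min(20, 7, 12) = 7
E (White): max(1, 0, 7, 7) = 7
J (White): max(19, 17, 20) = 20
Root (Black): min(13, 7, 20) = 7
Black picks the child with the lowest value: E (value 7).

E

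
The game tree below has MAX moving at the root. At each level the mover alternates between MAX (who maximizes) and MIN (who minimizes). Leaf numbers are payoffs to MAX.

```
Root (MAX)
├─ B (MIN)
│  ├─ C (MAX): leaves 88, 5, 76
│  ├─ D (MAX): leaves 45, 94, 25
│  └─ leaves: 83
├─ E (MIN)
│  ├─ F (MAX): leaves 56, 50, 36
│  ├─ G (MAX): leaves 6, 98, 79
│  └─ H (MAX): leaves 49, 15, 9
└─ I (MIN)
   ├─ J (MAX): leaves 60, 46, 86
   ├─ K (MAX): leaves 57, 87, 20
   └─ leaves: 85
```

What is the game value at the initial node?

C (MAX): max(88, 5, 76) = 88
D (MAX): max(45, 94, 25) = 94
B (MIN): min(88, 94, 83) = 83
F (MAX): max(56, 50, 36) = 56
G (MAX): max(6, 98, 79) = 98
H (MAX): max(49, 15, 9) = 49
E (MIN): min(56, 98, 49) = 49
J (MAX): max(60, 46, 86) = 86
K (MAX): max(57, 87, 20) = 87
I (MIN): min(86, 87, 85) = 85
Root (MAX): max(83, 49, 85) = 85

85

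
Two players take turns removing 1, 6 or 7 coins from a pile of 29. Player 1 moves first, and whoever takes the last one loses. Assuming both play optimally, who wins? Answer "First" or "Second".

Positions where the player to move wins (W) vs loses (L):
i:   0  1  2  3  4  5  6  7  8  9 10 11 12 13 14 15 16 17 18 19 20 21 22 23 24 25 26 27 28 29
     W  L  W  L  W  L  W  W  W  W  W  W  W  L  W  L  W  L  W  W  W  W  W  W  W  L  W  L  W  L
Position 29 is L, so the second player wins.

Second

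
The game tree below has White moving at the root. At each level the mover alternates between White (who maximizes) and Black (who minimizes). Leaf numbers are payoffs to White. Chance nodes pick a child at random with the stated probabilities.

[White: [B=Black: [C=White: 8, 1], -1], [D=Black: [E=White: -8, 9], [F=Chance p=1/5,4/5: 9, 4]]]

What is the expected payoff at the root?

5

C (White): max(8, 1) = 8
B (Black): min(8, -1) = -1
E (White): max(-8, 9) = 9
F (Chance): 1/5·9 + 4/5·4 = 5
D (Black): min(9, 5) = 5
Root (White): max(-1, 5) = 5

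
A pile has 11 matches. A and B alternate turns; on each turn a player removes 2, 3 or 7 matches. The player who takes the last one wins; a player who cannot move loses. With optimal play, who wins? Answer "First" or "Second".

Second

Mark each pile size as W (mover wins) or L (mover loses):
i:   0  1  2  3  4  5  6  7  8  9 10 11
     L  L  W  W  W  L  L  W  W  W  L  L
Position 11 is L, so the second player wins.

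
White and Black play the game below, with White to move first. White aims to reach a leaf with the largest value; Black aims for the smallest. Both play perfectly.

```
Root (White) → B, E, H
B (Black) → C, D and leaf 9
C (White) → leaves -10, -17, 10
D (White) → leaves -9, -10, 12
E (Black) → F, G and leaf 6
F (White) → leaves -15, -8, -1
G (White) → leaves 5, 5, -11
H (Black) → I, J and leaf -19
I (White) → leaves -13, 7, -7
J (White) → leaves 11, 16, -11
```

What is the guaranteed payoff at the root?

9

C (White): max(-10, -17, 10) = 10
D (White): max(-9, -10, 12) = 12
B (Black): min(10, 12, 9) = 9
F (White): max(-15, -8, -1) = -1
G (White): max(5, 5, -11) = 5
E (Black): min(-1, 5, 6) = -1
I (White): max(-13, 7, -7) = 7
J (White): max(11, 16, -11) = 16
H (Black): min(7, 16, -19) = -19
Root (White): max(9, -1, -19) = 9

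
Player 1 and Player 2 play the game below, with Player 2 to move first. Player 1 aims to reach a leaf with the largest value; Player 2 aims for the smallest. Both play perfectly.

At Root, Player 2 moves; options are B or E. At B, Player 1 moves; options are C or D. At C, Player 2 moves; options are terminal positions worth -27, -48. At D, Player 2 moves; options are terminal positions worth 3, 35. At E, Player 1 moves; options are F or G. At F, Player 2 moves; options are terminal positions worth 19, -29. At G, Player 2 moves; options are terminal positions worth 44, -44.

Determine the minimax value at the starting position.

-29

C (Player 2): min(-27, -48) = -48
D (Player 2): min(3, 35) = 3
B (Player 1): max(-48, 3) = 3
F (Player 2): min(19, -29) = -29
G (Player 2): min(44, -44) = -44
E (Player 1): max(-29, -44) = -29
Root (Player 2): min(3, -29) = -29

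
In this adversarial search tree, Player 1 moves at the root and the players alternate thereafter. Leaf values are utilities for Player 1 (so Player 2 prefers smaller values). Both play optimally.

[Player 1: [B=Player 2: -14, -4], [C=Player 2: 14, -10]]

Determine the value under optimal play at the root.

B (Player 2): min(-14, -4) = -14
C (Player 2): min(14, -10) = -10
Root (Player 1): max(-14, -10) = -10

-10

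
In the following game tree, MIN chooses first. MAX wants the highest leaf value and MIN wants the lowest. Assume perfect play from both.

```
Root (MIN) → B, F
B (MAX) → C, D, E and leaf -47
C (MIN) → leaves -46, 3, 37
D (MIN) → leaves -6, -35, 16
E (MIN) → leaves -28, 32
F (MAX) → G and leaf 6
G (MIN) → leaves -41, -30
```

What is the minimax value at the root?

C (MIN): min(-46, 3, 37) = -46
D (MIN): min(-6, -35, 16) = -35
E (MIN): min(-28, 32) = -28
B (MAX): max(-46, -35, -28, -47) = -28
G (MIN): min(-41, -30) = -41
F (MAX): max(-41, 6) = 6
Root (MIN): min(-28, 6) = -28

-28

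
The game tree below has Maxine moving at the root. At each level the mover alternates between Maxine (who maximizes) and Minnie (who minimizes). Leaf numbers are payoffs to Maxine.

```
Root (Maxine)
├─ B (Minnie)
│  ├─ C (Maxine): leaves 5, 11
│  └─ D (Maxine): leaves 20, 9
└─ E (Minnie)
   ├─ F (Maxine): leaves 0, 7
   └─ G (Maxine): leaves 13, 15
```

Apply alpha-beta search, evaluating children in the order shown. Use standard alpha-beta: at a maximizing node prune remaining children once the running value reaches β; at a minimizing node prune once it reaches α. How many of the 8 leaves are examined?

C [α=-∞,β=+∞]: v=11
D [α=-∞,β=11]: v=20 after child 1 ≥ β → β-cutoff, skip 1
B [α=-∞,β=+∞]: v=11
F [α=11,β=+∞]: v=7
E [α=11,β=+∞]: v=7 after child 1 ≤ α → α-cutoff, skip 1
Root [α=-∞,β=+∞]: v=11
Leaves evaluated: 5 of 8.

5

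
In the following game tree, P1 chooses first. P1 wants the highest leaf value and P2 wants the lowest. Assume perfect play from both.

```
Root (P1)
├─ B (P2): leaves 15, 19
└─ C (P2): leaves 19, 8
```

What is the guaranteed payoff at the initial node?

B (P2): min(15, 19) = 15
C (P2): min(19, 8) = 8
Root (P1): max(15, 8) = 15

15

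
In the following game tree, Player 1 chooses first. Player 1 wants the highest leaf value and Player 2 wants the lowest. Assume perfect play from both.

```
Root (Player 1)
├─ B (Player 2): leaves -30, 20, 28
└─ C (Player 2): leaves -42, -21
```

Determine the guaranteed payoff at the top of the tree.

B (Player 2): min(-30, 20, 28) = -30
C (Player 2): min(-42, -21) = -42
Root (Player 1): max(-30, -42) = -30

-30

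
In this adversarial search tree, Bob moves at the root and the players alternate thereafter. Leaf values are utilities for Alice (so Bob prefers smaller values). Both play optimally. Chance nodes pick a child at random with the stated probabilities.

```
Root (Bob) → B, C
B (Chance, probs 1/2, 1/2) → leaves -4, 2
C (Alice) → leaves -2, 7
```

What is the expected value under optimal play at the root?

B (Chance): 1/2·-4 + 1/2·2 = -1
C (Alice): max(-2, 7) = 7
Root (Bob): min(-1, 7) = -1

-1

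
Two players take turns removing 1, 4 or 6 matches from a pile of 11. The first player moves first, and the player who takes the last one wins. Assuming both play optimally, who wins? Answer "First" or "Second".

Compute winning (W) and losing (L) positions by backward induction:
i:   0  1  2  3  4  5  6  7  8  9 10 11
     L  W  L  W  W  L  W  L  W  W  L  W
Position 11 is W, so the first player wins.

First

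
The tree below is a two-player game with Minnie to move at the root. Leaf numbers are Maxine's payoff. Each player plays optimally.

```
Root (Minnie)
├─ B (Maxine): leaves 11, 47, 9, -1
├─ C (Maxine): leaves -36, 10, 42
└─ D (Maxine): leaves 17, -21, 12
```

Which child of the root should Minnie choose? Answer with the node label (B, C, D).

D

B (Maxine): max(11, 47, 9, -1) = 47
C (Maxine): max(-36, 10, 42) = 42
D (Maxine): max(17, -21, 12) = 17
Root (Minnie): min(47, 42, 17) = 17
Minnie picks the child with the lowest value: D (value 17).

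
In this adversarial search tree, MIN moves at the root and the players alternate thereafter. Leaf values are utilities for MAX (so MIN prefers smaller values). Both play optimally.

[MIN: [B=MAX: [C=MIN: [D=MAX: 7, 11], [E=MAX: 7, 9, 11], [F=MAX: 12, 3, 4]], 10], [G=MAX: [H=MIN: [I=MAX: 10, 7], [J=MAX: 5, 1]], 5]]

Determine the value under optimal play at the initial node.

5

D (MAX): max(7, 11) = 11
E (MAX): max(7, 9, 11) = 11
F (MAX): max(12, 3, 4) = 12
C (MIN): min(11, 11, 12) = 11
B (MAX): max(11, 10) = 11
I (MAX): max(10, 7) = 10
J (MAX): max(5, 1) = 5
H (MIN): min(10, 5) = 5
G (MAX): max(5, 5) = 5
Root (MIN): min(11, 5) = 5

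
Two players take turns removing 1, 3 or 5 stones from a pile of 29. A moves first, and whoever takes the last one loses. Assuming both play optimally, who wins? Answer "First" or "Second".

Second

Mark each pile size as W (mover wins) or L (mover loses):
i:   0  1  2  3  4  5  6  7  8  9 10 11 12 13 14 15 16 17 18 19 20 21 22 23 24 25 26 27 28 29
     W  L  W  L  W  L  W  L  W  L  W  L  W  L  W  L  W  L  W  L  W  L  W  L  W  L  W  L  W  L
Position 29 is L, so the second player wins.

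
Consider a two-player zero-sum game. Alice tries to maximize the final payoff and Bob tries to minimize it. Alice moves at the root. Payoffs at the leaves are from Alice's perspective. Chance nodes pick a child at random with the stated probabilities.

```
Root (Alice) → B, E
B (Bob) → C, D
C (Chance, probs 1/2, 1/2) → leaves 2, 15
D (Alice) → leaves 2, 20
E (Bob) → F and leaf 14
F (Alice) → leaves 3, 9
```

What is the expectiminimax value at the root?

9

C (Chance): 1/2·2 + 1/2·15 = 8.5
D (Alice): max(2, 20) = 20
B (Bob): min(8.5, 20) = 8.5
F (Alice): max(3, 9) = 9
E (Bob): min(9, 14) = 9
Root (Alice): max(8.5, 9) = 9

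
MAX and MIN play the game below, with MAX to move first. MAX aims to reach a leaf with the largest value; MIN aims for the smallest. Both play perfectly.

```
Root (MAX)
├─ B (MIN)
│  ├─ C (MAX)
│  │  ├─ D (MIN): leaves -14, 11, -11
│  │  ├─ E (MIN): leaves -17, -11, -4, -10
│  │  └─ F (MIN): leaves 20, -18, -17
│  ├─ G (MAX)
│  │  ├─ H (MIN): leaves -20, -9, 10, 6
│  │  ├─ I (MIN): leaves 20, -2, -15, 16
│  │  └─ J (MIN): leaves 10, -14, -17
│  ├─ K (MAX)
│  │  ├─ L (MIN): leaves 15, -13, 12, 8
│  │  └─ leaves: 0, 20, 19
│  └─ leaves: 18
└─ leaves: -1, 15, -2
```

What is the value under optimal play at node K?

20

L: min(15, -13, 12, 8) = -13
K: max(-13, 0, 20, 19) = 20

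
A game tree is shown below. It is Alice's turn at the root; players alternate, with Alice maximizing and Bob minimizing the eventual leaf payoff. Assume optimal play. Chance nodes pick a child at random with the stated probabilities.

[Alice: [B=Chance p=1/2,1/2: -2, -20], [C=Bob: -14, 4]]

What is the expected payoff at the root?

-11

B (Chance): 1/2·-2 + 1/2·-20 = -11
C (Bob): min(-14, 4) = -14
Root (Alice): max(-11, -14) = -11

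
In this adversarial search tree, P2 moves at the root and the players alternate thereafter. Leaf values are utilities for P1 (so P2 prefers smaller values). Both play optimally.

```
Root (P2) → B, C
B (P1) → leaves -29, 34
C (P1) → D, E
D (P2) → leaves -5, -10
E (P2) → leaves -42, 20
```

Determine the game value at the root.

B (P1): max(-29, 34) = 34
D (P2): min(-5, -10) = -10
E (P2): min(-42, 20) = -42
C (P1): max(-10, -42) = -10
Root (P2): min(34, -10) = -10

-10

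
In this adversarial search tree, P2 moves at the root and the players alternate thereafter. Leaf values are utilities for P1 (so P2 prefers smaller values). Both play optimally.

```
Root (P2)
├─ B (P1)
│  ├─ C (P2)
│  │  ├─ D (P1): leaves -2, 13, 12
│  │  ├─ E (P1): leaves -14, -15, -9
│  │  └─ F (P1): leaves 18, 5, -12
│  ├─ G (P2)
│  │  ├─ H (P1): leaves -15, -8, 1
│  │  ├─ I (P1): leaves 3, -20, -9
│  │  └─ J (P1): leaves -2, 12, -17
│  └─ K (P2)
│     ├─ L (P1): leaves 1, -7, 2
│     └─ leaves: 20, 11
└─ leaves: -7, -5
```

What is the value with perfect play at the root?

-7

D (P1): max(-2, 13, 12) = 13
E (P1): max(-14, -15, -9) = -9
F (P1): max(18, 5, -12) = 18
C (P2): min(13, -9, 18) = -9
H (P1): max(-15, -8, 1) = 1
I (P1): max(3, -20, -9) = 3
J (P1): max(-2, 12, -17) = 12
G (P2): min(1, 3, 12) = 1
L (P1): max(1, -7, 2) = 2
K (P2): min(2, 20, 11) = 2
B (P1): max(-9, 1, 2) = 2
Root (P2): min(2, -7, -5) = -7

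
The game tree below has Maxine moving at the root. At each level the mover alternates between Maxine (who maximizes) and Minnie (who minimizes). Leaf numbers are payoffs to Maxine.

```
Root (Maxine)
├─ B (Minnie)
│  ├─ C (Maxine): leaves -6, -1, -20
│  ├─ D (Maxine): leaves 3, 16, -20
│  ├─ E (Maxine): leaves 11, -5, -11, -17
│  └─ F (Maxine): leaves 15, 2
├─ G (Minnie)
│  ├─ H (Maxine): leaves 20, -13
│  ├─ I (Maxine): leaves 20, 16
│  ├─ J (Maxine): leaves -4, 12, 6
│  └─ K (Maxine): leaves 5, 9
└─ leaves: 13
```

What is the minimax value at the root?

C (Maxine): max(-6, -1, -20) = -1
D (Maxine): max(3, 16, -20) = 16
E (Maxine): max(11, -5, -11, -17) = 11
F (Maxine): max(15, 2) = 15
B (Minnie): min(-1, 16, 11, 15) = -1
H (Maxine): max(20, -13) = 20
I (Maxine): max(20, 16) = 20
J (Maxine): max(-4, 12, 6) = 12
K (Maxine): max(5, 9) = 9
G (Minnie): min(20, 20, 12, 9) = 9
Root (Maxine): max(-1, 9, 13) = 13

13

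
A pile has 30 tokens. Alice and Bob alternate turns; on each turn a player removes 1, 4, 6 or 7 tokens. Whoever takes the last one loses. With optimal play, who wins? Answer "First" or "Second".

Mark each pile size as W (mover wins) or L (mover loses):
i:   0  1  2  3  4  5  6  7  8  9 10 11 12 13 14 15 16 17 18 19 20 21 22 23 24 25 26 27 28 29 30
     W  L  W  L  W  W  L  W  W  W  W  L  W  W  L  W  L  W  W  L  W  W  W  W  L  W  W  L  W  L  W
Position 30 is W, so the first player wins.

First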